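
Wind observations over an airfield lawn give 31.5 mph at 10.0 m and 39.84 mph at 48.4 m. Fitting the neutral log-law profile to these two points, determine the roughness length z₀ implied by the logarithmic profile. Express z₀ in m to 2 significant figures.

Log law: V(z) ∝ ln(z/z₀). With r = V₁/V₂ = 31.5/39.84 = 0.79066,
r · ln(z₂/z₀) = ln(z₁/z₀) ⇒ ln z₀ = (ln z₁ − r·ln z₂)/(1 − r)
ln z₀ = (2.30259 − 0.79066×3.87950) / 0.20934 = -3.6534
z₀ = exp(-3.6534) = 0.02590 m

z₀ ≈ 0.026 m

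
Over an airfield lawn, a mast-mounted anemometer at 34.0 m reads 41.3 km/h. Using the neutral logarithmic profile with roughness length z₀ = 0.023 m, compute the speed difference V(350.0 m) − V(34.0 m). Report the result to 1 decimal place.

13.2 km/h

Log law: V₂ = V₁ · ln(z₂/z₀)/ln(z₁/z₀) = 41.3 × 9.6302/7.2986 = 54.4934 km/h
ΔV = 54.4934 − 41.3 = 13.1934 km/h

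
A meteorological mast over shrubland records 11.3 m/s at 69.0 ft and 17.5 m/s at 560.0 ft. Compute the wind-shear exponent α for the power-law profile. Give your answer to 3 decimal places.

Power law: V₂/V₁ = (z₂/z₁)^α ⇒ α = ln(V₂/V₁) / ln(z₂/z₁)
α = ln(17.5/11.3) / ln(560.0/69.0) = ln(1.5487) / ln(8.1159)
  = 0.43740 / 2.09383 = 0.20890

α ≈ 0.209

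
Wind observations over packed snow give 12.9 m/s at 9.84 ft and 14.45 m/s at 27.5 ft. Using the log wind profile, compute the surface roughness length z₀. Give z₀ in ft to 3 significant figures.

z₀ ≈ 0.00190 ft

Log law: V(z) ∝ ln(z/z₀). With r = V₁/V₂ = 12.9/14.45 = 0.89273,
r · ln(z₂/z₀) = ln(z₁/z₀) ⇒ ln z₀ = (ln z₁ − r·ln z₂)/(1 − r)
ln z₀ = (2.28646 − 0.89273×3.31419) / 0.10727 = -6.2669
z₀ = exp(-6.2669) = 0.001898 ft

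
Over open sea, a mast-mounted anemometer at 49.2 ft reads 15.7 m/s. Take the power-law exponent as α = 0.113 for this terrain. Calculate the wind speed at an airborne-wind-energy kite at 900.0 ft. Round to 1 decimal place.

Power-law profile: V₂ = V₁ · (z₂/z₁)^α
V₂ = 15.7 × (900.0/49.2)^0.113 = 15.7 × (18.2927)^0.113
    = 15.7 × 1.3888 = 21.8040 m/s

21.8 m/s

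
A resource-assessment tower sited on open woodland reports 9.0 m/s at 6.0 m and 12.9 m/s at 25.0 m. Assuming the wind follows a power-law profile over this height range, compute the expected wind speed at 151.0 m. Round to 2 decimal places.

20.31 m/s

First find α: α = ln(V₂/V₁)/ln(z₂/z₁) = ln(12.9/9.0)/ln(25.0/6.0) = 0.36000/1.42712 = 0.2523
Extrapolate from 25.0 m to 151.0 m: V₃ = 12.9 × (151.0/25.0)^0.2523 = 12.9 × 1.5741 = 20.3055 m/s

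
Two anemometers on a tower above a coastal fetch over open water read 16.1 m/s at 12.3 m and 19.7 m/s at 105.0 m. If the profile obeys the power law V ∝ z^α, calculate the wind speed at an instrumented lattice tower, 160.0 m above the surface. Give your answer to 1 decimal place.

20.5 m/s

First find α: α = ln(V₂/V₁)/ln(z₂/z₁) = ln(19.7/16.1)/ln(105.0/12.3) = 0.20180/2.14436 = 0.0941
Extrapolate from 105.0 m to 160.0 m: V₃ = 19.7 × (160.0/105.0)^0.0941 = 19.7 × 1.0404 = 20.4966 m/s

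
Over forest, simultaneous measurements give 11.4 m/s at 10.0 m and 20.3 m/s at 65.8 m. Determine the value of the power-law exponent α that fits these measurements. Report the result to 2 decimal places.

Power law: V₂/V₁ = (z₂/z₁)^α ⇒ α = ln(V₂/V₁) / ln(z₂/z₁)
α = ln(20.3/11.4) / ln(65.8/10.0) = ln(1.7807) / ln(6.5800)
  = 0.57701 / 1.88403 = 0.30626

α ≈ 0.31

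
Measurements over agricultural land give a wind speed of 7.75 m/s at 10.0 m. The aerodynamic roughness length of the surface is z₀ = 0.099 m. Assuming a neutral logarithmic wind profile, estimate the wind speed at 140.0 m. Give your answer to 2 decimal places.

Log law: V(z) ∝ ln(z/z₀), so V₂/V₁ = ln(z₂/z₀) / ln(z₁/z₀).
ln(140.0/0.099) = 7.2543, ln(10.0/0.099) = 4.6152
V₂ = 7.75 × 7.2543/4.6152 = 7.75 × 1.5718 = 12.1816 m/s

12.18 m/s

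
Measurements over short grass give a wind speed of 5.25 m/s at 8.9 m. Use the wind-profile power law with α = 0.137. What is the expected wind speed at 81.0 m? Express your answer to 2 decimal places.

Power-law profile: V₂ = V₁ · (z₂/z₁)^α
V₂ = 5.25 × (81.0/8.9)^0.137 = 5.25 × (9.1011)^0.137
    = 5.25 × 1.3533 = 7.1049 m/s

7.10 m/s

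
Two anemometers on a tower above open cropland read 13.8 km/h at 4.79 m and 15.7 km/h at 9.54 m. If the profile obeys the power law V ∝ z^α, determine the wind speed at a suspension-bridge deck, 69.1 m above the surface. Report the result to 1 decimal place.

First find α: α = ln(V₂/V₁)/ln(z₂/z₁) = ln(15.7/13.8)/ln(9.54/4.79) = 0.12899/0.68896 = 0.1872
Extrapolate from 9.54 m to 69.1 m: V₃ = 15.7 × (69.1/9.54)^0.1872 = 15.7 × 1.4488 = 22.7458 km/h

22.7 km/h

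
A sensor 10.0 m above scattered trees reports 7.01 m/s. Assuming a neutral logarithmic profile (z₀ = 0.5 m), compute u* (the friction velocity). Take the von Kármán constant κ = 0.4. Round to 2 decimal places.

u* ≈ 0.94 m/s

Log law: V(z) = (u*/κ) · ln(z/z₀) ⇒ u* = κ · V / ln(z/z₀)
u* = 0.4 × 7.01 / ln(10.0/0.5) = 0.4 × 7.01 / 2.9957
   = 2.8040 / 2.9957 = 0.9360 m/s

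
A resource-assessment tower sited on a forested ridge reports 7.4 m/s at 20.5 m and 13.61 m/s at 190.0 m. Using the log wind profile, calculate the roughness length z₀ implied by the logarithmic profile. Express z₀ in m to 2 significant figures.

z₀ ≈ 1.4 m

Log law: V(z) ∝ ln(z/z₀). With r = V₁/V₂ = 7.4/13.61 = 0.54372,
r · ln(z₂/z₀) = ln(z₁/z₀) ⇒ ln z₀ = (ln z₁ − r·ln z₂)/(1 − r)
ln z₀ = (3.02042 − 0.54372×5.24702) / 0.45628 = 0.3672
z₀ = exp(0.3672) = 1.444 m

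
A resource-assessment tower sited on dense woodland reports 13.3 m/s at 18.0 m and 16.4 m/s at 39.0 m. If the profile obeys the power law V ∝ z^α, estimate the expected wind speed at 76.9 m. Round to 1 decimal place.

19.7 m/s

First find α: α = ln(V₂/V₁)/ln(z₂/z₁) = ln(16.4/13.3)/ln(39.0/18.0) = 0.20952/0.77319 = 0.2710
Extrapolate from 39.0 m to 76.9 m: V₃ = 16.4 × (76.9/39.0)^0.2710 = 16.4 × 1.2020 = 19.7126 m/s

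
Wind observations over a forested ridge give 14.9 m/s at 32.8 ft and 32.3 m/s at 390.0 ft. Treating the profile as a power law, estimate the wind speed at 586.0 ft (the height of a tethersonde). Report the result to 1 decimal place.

First find α: α = ln(V₂/V₁)/ln(z₂/z₁) = ln(32.3/14.9)/ln(390.0/32.8) = 0.77371/2.47572 = 0.3125
Extrapolate from 390.0 ft to 586.0 ft: V₃ = 32.3 × (586.0/390.0)^0.3125 = 32.3 × 1.1357 = 36.6831 m/s

36.7 m/s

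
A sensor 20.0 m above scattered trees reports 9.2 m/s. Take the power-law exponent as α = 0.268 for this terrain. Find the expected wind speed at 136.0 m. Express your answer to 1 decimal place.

Power-law profile: V₂ = V₁ · (z₂/z₁)^α
V₂ = 9.2 × (136.0/20.0)^0.268 = 9.2 × (6.8000)^0.268
    = 9.2 × 1.6715 = 15.3780 m/s

15.4 m/s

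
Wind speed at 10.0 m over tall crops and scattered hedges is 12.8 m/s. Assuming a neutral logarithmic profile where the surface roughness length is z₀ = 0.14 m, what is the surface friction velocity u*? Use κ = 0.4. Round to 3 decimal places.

u* ≈ 1.199 m/s

Log law: V(z) = (u*/κ) · ln(z/z₀) ⇒ u* = κ · V / ln(z/z₀)
u* = 0.4 × 12.8 / ln(10.0/0.14) = 0.4 × 12.8 / 4.2687
   = 5.1200 / 4.2687 = 1.1994 m/s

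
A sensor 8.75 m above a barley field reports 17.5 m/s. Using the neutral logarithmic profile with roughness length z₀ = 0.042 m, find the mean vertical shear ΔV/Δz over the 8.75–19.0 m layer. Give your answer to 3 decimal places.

0.248 m/s/m

Log law: V₂ = V₁ · ln(z₂/z₀)/ln(z₁/z₀) = 17.5 × 6.1145/5.3391 = 20.0415 m/s
ΔV/Δz = (20.0415 − 17.5)/(19.0 − 8.75) = 2.5415/10.2500 = 0.24795 m/s/m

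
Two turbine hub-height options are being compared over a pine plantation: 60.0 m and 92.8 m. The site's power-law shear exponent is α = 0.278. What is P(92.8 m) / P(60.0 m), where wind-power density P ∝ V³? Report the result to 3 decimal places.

1.439

Speed ratio: V_B/V_A = (z_B/z_A)^α = (92.8/60.0)^0.278 = (1.5467)^0.278 = 1.12889
Power-density ratio: P_B/P_A = (V_B/V_A)³ = (1.12889)³ = 1.43866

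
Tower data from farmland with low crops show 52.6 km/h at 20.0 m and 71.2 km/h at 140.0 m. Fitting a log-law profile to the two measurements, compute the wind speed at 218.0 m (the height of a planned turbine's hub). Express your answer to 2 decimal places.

75.43 km/h

Log law: V ∝ ln(z/z₀). From the pair, with r = V₁/V₂ = 0.73876,
ln z₀ = (ln z₁ − r·ln z₂)/(1 − r) = (2.9957 − 0.73876×4.9416)/0.26124 = -2.5072 → z₀ = 0.08149 m
V₃ = V₁ · ln(z₃/z₀)/ln(z₁/z₀) = 52.6 × 7.8917/5.5030 = 75.4330 km/h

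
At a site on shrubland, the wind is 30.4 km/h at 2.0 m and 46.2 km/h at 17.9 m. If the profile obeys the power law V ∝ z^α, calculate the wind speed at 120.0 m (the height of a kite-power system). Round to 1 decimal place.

66.4 km/h

First find α: α = ln(V₂/V₁)/ln(z₂/z₁) = ln(46.2/30.4)/ln(17.9/2.0) = 0.41854/2.19165 = 0.1910
Extrapolate from 17.9 m to 120.0 m: V₃ = 46.2 × (120.0/17.9)^0.1910 = 46.2 × 1.4381 = 66.4423 km/h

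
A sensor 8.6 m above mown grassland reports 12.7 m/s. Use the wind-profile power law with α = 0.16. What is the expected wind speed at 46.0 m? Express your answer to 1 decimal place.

Power-law profile: V₂ = V₁ · (z₂/z₁)^α
V₂ = 12.7 × (46.0/8.6)^0.16 = 12.7 × (5.3488)^0.16
    = 12.7 × 1.3077 = 16.6083 m/s

16.6 m/s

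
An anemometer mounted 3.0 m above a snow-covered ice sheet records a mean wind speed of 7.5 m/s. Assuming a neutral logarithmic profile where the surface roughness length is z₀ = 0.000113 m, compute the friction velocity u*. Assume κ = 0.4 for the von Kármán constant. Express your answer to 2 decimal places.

u* ≈ 0.29 m/s

Log law: V(z) = (u*/κ) · ln(z/z₀) ⇒ u* = κ · V / ln(z/z₀)
u* = 0.4 × 7.5 / ln(3.0/0.000113) = 0.4 × 7.5 / 10.1867
   = 3.0000 / 10.1867 = 0.2945 m/s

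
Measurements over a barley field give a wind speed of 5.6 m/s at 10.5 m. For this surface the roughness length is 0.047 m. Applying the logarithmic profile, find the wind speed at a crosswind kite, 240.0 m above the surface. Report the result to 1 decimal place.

8.8 m/s

Log law: V(z) ∝ ln(z/z₀), so V₂/V₁ = ln(z₂/z₀) / ln(z₁/z₀).
ln(240.0/0.047) = 8.5382, ln(10.5/0.047) = 5.4090
V₂ = 5.6 × 8.5382/5.4090 = 5.6 × 1.5785 = 8.8398 m/s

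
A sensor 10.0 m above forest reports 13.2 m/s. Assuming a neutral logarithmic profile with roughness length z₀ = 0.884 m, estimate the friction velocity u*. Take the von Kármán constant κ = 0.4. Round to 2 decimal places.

u* ≈ 2.18 m/s

Log law: V(z) = (u*/κ) · ln(z/z₀) ⇒ u* = κ · V / ln(z/z₀)
u* = 0.4 × 13.2 / ln(10.0/0.884) = 0.4 × 13.2 / 2.4259
   = 5.2800 / 2.4259 = 2.1765 m/s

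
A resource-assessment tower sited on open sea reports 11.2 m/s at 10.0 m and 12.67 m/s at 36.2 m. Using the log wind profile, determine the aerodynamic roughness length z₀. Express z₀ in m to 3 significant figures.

z₀ ≈ 0.000554 m

Log law: V(z) ∝ ln(z/z₀). With r = V₁/V₂ = 11.2/12.67 = 0.88398,
r · ln(z₂/z₀) = ln(z₁/z₀) ⇒ ln z₀ = (ln z₁ − r·ln z₂)/(1 − r)
ln z₀ = (2.30259 − 0.88398×3.58906) / 0.11602 = -7.4991
z₀ = exp(-7.4991) = 0.0005536 m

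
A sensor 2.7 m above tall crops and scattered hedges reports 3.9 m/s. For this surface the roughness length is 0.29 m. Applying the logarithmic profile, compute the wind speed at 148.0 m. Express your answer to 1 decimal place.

10.9 m/s

Log law: V(z) ∝ ln(z/z₀), so V₂/V₁ = ln(z₂/z₀) / ln(z₁/z₀).
ln(148.0/0.29) = 6.2351, ln(2.7/0.29) = 2.2311
V₂ = 3.9 × 6.2351/2.2311 = 3.9 × 2.7946 = 10.8989 m/s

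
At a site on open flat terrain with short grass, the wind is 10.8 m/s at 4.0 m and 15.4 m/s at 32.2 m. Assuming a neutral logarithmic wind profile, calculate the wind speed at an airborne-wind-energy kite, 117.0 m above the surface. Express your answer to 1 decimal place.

Log law: V ∝ ln(z/z₀). From the pair, with r = V₁/V₂ = 0.70130,
ln z₀ = (ln z₁ − r·ln z₂)/(1 − r) = (1.3863 − 0.70130×3.4720)/0.29870 = -3.5105 → z₀ = 0.02988 m
V₃ = V₁ · ln(z₃/z₀)/ln(z₁/z₀) = 10.8 × 8.2727/4.8968 = 18.2456 m/s

18.2 m/s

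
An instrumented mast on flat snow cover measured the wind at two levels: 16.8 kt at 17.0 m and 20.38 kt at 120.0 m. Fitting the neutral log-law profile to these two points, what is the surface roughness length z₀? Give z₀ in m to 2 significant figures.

z₀ ≈ 0.0018 m

Log law: V(z) ∝ ln(z/z₀). With r = V₁/V₂ = 16.8/20.38 = 0.82434,
r · ln(z₂/z₀) = ln(z₁/z₀) ⇒ ln z₀ = (ln z₁ − r·ln z₂)/(1 − r)
ln z₀ = (2.83321 − 0.82434×4.78749) / 0.17566 = -6.3377
z₀ = exp(-6.3377) = 0.001768 m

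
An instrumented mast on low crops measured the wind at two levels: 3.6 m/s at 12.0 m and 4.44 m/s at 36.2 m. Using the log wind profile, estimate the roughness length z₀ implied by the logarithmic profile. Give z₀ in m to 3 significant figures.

z₀ ≈ 0.106 m

Log law: V(z) ∝ ln(z/z₀). With r = V₁/V₂ = 3.6/4.44 = 0.81081,
r · ln(z₂/z₀) = ln(z₁/z₀) ⇒ ln z₀ = (ln z₁ − r·ln z₂)/(1 − r)
ln z₀ = (2.48491 − 0.81081×3.58906) / 0.18919 = -2.2472
z₀ = exp(-2.2472) = 0.1057 m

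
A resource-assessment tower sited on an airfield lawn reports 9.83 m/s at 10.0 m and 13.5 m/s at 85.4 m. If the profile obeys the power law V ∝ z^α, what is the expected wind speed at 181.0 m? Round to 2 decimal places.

First find α: α = ln(V₂/V₁)/ln(z₂/z₁) = ln(13.5/9.83)/ln(85.4/10.0) = 0.31725/2.14476 = 0.1479
Extrapolate from 85.4 m to 181.0 m: V₃ = 13.5 × (181.0/85.4)^0.1479 = 13.5 × 1.1175 = 15.0865 m/s

15.09 m/s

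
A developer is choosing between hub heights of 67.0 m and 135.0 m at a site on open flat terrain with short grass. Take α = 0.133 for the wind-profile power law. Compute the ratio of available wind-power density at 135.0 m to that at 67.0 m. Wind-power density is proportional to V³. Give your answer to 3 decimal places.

Speed ratio: V_B/V_A = (z_B/z_A)^α = (135.0/67.0)^0.133 = (2.0149)^0.133 = 1.09766
Power-density ratio: P_B/P_A = (V_B/V_A)³ = (1.09766)³ = 1.32251

1.323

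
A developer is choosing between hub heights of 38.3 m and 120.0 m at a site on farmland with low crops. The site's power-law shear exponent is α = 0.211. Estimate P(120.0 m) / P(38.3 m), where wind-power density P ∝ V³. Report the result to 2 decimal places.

2.06

Speed ratio: V_B/V_A = (z_B/z_A)^α = (120.0/38.3)^0.211 = (3.1332)^0.211 = 1.27248
Power-density ratio: P_B/P_A = (V_B/V_A)³ = (1.27248)³ = 2.06043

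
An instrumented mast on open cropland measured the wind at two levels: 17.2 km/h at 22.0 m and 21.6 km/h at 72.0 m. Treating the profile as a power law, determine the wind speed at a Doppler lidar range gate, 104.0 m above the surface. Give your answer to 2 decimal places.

First find α: α = ln(V₂/V₁)/ln(z₂/z₁) = ln(21.6/17.2)/ln(72.0/22.0) = 0.22778/1.18562 = 0.1921
Extrapolate from 72.0 m to 104.0 m: V₃ = 21.6 × (104.0/72.0)^0.1921 = 21.6 × 1.0732 = 23.1812 km/h

23.18 km/h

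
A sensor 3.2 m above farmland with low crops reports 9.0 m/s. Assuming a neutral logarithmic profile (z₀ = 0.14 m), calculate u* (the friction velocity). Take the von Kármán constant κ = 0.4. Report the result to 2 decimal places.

u* ≈ 1.15 m/s

Log law: V(z) = (u*/κ) · ln(z/z₀) ⇒ u* = κ · V / ln(z/z₀)
u* = 0.4 × 9.0 / ln(3.2/0.14) = 0.4 × 9.0 / 3.1293
   = 3.6000 / 3.1293 = 1.1504 m/s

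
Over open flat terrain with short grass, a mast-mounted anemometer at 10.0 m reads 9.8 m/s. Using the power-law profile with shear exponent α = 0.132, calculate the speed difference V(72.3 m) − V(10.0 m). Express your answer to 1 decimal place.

Power law: V₂ = V₁ · (z₂/z₁)^α = 9.8 × (7.2300)^0.132 = 12.7243 m/s
ΔV = 12.7243 − 9.8 = 2.9243 m/s

2.9 m/s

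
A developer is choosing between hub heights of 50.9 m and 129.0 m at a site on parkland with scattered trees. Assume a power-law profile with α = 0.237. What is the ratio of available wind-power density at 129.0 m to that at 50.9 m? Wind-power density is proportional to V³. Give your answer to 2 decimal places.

Speed ratio: V_B/V_A = (z_B/z_A)^α = (129.0/50.9)^0.237 = (2.5344)^0.237 = 1.24657
Power-density ratio: P_B/P_A = (V_B/V_A)³ = (1.24657)³ = 1.93710

1.94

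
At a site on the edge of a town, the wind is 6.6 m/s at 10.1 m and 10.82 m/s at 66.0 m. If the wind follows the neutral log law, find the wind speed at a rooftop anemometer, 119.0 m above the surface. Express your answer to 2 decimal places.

12.15 m/s

Log law: V ∝ ln(z/z₀). From the pair, with r = V₁/V₂ = 0.60998,
ln z₀ = (ln z₁ − r·ln z₂)/(1 − r) = (2.3125 − 0.60998×4.1897)/0.39002 = -0.6232 → z₀ = 0.5362 m
V₃ = V₁ · ln(z₃/z₀)/ln(z₁/z₀) = 6.6 × 5.4024/2.9358 = 12.1452 m/s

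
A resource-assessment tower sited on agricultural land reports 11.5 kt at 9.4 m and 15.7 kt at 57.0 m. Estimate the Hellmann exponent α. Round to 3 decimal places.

α ≈ 0.173

Power law: V₂/V₁ = (z₂/z₁)^α ⇒ α = ln(V₂/V₁) / ln(z₂/z₁)
α = ln(15.7/11.5) / ln(57.0/9.4) = ln(1.3652) / ln(6.0638)
  = 0.31131 / 1.80234 = 0.17273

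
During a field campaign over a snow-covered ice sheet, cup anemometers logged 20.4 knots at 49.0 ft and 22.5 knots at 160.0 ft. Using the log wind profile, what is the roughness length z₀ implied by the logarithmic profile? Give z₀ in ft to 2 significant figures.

Log law: V(z) ∝ ln(z/z₀). With r = V₁/V₂ = 20.4/22.5 = 0.90667,
r · ln(z₂/z₀) = ln(z₁/z₀) ⇒ ln z₀ = (ln z₁ − r·ln z₂)/(1 − r)
ln z₀ = (3.89182 − 0.90667×5.07517) / 0.09333 = -7.6036
z₀ = exp(-7.6036) = 0.0004986 ft

z₀ ≈ 0.00050 ft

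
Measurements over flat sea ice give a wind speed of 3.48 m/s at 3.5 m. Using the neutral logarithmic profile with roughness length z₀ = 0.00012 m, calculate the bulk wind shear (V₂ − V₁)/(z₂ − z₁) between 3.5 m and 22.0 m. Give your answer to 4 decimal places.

Log law: V₂ = V₁ · ln(z₂/z₀)/ln(z₁/z₀) = 3.48 × 12.1191/10.2808 = 4.1022 m/s
ΔV/Δz = (4.1022 − 3.48)/(22.0 − 3.5) = 0.6222/18.5000 = 0.03364 m/s/m

0.0336 m/s/m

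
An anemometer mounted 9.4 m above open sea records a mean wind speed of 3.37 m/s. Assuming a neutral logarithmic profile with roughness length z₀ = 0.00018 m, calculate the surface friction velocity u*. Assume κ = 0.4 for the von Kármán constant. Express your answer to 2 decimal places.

u* ≈ 0.12 m/s

Log law: V(z) = (u*/κ) · ln(z/z₀) ⇒ u* = κ · V / ln(z/z₀)
u* = 0.4 × 3.37 / ln(9.4/0.00018) = 0.4 × 3.37 / 10.8633
   = 1.3480 / 10.8633 = 0.1241 m/s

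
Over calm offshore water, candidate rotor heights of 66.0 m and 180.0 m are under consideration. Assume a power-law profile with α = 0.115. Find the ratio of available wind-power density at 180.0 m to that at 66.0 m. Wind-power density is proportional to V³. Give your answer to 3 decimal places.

Speed ratio: V_B/V_A = (z_B/z_A)^α = (180.0/66.0)^0.115 = (2.7273)^0.115 = 1.12230
Power-density ratio: P_B/P_A = (V_B/V_A)³ = (1.12230)³ = 1.41360

1.414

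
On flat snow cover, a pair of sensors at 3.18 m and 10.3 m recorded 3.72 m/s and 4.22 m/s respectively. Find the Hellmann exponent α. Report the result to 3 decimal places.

α ≈ 0.107

Power law: V₂/V₁ = (z₂/z₁)^α ⇒ α = ln(V₂/V₁) / ln(z₂/z₁)
α = ln(4.22/3.72) / ln(10.3/3.18) = ln(1.1344) / ln(3.2390)
  = 0.12611 / 1.17526 = 0.10730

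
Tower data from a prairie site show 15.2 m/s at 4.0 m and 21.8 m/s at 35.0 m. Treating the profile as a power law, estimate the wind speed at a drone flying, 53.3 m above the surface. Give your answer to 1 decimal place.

23.4 m/s

First find α: α = ln(V₂/V₁)/ln(z₂/z₁) = ln(21.8/15.2)/ln(35.0/4.0) = 0.36061/2.16905 = 0.1663
Extrapolate from 35.0 m to 53.3 m: V₃ = 21.8 × (53.3/35.0)^0.1663 = 21.8 × 1.0724 = 23.3789 m/s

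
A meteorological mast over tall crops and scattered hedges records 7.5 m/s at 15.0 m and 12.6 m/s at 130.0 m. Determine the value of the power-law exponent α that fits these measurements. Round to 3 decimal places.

Power law: V₂/V₁ = (z₂/z₁)^α ⇒ α = ln(V₂/V₁) / ln(z₂/z₁)
α = ln(12.6/7.5) / ln(130.0/15.0) = ln(1.6800) / ln(8.6667)
  = 0.51879 / 2.15948 = 0.24024

α ≈ 0.240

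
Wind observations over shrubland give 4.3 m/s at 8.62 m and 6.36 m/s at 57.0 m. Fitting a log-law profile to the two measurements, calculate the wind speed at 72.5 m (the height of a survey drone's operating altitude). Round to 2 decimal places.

Log law: V ∝ ln(z/z₀). From the pair, with r = V₁/V₂ = 0.67610,
ln z₀ = (ln z₁ − r·ln z₂)/(1 − r) = (2.1541 − 0.67610×4.0431)/0.32390 = -1.7889 → z₀ = 0.1671 m
V₃ = V₁ · ln(z₃/z₀)/ln(z₁/z₀) = 4.3 × 6.0725/3.9430 = 6.6223 m/s

6.62 m/s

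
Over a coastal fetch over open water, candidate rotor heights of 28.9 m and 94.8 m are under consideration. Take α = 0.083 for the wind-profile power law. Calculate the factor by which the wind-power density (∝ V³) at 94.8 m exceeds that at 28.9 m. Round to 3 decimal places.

Speed ratio: V_B/V_A = (z_B/z_A)^α = (94.8/28.9)^0.083 = (3.2803)^0.083 = 1.10362
Power-density ratio: P_B/P_A = (V_B/V_A)³ = (1.10362)³ = 1.34419

1.344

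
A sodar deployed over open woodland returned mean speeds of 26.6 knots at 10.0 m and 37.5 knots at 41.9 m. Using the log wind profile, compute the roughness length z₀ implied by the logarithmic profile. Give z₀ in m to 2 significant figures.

z₀ ≈ 0.30 m

Log law: V(z) ∝ ln(z/z₀). With r = V₁/V₂ = 26.6/37.5 = 0.70933,
r · ln(z₂/z₀) = ln(z₁/z₀) ⇒ ln z₀ = (ln z₁ − r·ln z₂)/(1 − r)
ln z₀ = (2.30259 − 0.70933×3.73529) / 0.29067 = -1.1937
z₀ = exp(-1.1937) = 0.3031 m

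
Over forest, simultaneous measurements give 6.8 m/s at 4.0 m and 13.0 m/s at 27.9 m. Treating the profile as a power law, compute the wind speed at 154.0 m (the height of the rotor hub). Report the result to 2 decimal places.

First find α: α = ln(V₂/V₁)/ln(z₂/z₁) = ln(13.0/6.8)/ln(27.9/4.0) = 0.64803/1.94233 = 0.3336
Extrapolate from 27.9 m to 154.0 m: V₃ = 13.0 × (154.0/27.9)^0.3336 = 13.0 × 1.7682 = 22.9864 m/s

22.99 m/s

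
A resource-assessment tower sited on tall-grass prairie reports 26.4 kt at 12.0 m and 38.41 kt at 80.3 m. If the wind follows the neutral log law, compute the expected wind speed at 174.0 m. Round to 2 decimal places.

43.30 kt

Log law: V ∝ ln(z/z₀). From the pair, with r = V₁/V₂ = 0.68732,
ln z₀ = (ln z₁ − r·ln z₂)/(1 − r) = (2.4849 − 0.68732×4.3858)/0.31268 = -1.6935 → z₀ = 0.1839 m
V₃ = V₁ · ln(z₃/z₀)/ln(z₁/z₀) = 26.4 × 6.8526/4.1784 = 43.2958 kt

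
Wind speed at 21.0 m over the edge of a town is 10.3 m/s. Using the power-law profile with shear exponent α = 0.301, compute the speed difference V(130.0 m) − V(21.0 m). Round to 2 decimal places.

Power law: V₂ = V₁ · (z₂/z₁)^α = 10.3 × (6.1905)^0.301 = 17.8298 m/s
ΔV = 17.8298 − 10.3 = 7.5298 m/s

7.53 m/s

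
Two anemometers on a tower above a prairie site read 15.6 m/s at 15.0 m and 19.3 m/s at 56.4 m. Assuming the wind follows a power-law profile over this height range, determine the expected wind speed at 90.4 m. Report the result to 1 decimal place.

First find α: α = ln(V₂/V₁)/ln(z₂/z₁) = ln(19.3/15.6)/ln(56.4/15.0) = 0.21283/1.32442 = 0.1607
Extrapolate from 56.4 m to 90.4 m: V₃ = 19.3 × (90.4/56.4)^0.1607 = 19.3 × 1.0788 = 20.8201 m/s

20.8 m/s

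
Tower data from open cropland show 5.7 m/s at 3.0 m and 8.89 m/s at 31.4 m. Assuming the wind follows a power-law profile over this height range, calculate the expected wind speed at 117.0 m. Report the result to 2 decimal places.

First find α: α = ln(V₂/V₁)/ln(z₂/z₁) = ln(8.89/5.7)/ln(31.4/3.0) = 0.44446/2.34820 = 0.1893
Extrapolate from 31.4 m to 117.0 m: V₃ = 8.89 × (117.0/31.4)^0.1893 = 8.89 × 1.2827 = 11.4032 m/s

11.40 m/s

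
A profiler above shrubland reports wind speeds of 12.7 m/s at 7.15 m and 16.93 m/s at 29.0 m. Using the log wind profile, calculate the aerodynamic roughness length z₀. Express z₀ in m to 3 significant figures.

Log law: V(z) ∝ ln(z/z₀). With r = V₁/V₂ = 12.7/16.93 = 0.75015,
r · ln(z₂/z₀) = ln(z₁/z₀) ⇒ ln z₀ = (ln z₁ − r·ln z₂)/(1 − r)
ln z₀ = (1.96711 − 0.75015×3.36730) / 0.24985 = -2.2367
z₀ = exp(-2.2367) = 0.1068 m

z₀ ≈ 0.107 m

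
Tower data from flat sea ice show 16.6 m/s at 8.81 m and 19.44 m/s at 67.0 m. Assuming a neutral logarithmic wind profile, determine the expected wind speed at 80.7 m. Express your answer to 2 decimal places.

19.70 m/s

Log law: V ∝ ln(z/z₀). From the pair, with r = V₁/V₂ = 0.85391,
ln z₀ = (ln z₁ − r·ln z₂)/(1 − r) = (2.1759 − 0.85391×4.2047)/0.14609 = -9.6826 → z₀ = 0.00006236 m
V₃ = V₁ · ln(z₃/z₀)/ln(z₁/z₀) = 16.6 × 14.0734/11.8585 = 19.7004 m/s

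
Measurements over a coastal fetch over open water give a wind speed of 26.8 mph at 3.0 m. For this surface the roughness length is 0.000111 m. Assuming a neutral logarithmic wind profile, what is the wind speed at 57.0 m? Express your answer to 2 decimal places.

Log law: V(z) ∝ ln(z/z₀), so V₂/V₁ = ln(z₂/z₀) / ln(z₁/z₀).
ln(57.0/0.000111) = 13.1490, ln(3.0/0.000111) = 10.2046
V₂ = 26.8 × 13.1490/10.2046 = 26.8 × 1.2885 = 34.5329 mph

34.53 mph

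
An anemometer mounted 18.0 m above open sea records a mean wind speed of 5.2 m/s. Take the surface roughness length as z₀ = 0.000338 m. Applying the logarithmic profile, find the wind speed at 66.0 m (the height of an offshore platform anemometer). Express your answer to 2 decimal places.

5.82 m/s

Log law: V(z) ∝ ln(z/z₀), so V₂/V₁ = ln(z₂/z₀) / ln(z₁/z₀).
ln(66.0/0.000338) = 12.1821, ln(18.0/0.000338) = 10.8828
V₂ = 5.2 × 12.1821/10.8828 = 5.2 × 1.1194 = 5.8208 m/s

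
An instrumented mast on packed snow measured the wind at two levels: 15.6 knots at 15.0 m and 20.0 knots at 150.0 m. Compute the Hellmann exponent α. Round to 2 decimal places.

Power law: V₂/V₁ = (z₂/z₁)^α ⇒ α = ln(V₂/V₁) / ln(z₂/z₁)
α = ln(20.0/15.6) / ln(150.0/15.0) = ln(1.2821) / ln(10.0000)
  = 0.24846 / 2.30259 = 0.10791

α ≈ 0.11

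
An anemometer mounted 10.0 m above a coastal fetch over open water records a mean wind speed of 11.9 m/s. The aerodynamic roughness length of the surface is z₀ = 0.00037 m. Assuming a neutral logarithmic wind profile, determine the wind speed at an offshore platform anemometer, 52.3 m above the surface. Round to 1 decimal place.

Log law: V(z) ∝ ln(z/z₀), so V₂/V₁ = ln(z₂/z₀) / ln(z₁/z₀).
ln(52.3/0.00037) = 11.8590, ln(10.0/0.00037) = 10.2046
V₂ = 11.9 × 11.8590/10.2046 = 11.9 × 1.1621 = 13.8293 m/s

13.8 m/s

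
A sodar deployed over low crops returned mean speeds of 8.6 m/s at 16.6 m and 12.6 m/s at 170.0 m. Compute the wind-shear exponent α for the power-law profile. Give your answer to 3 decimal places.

α ≈ 0.164

Power law: V₂/V₁ = (z₂/z₁)^α ⇒ α = ln(V₂/V₁) / ln(z₂/z₁)
α = ln(12.6/8.6) / ln(170.0/16.6) = ln(1.4651) / ln(10.2410)
  = 0.38193 / 2.32640 = 0.16417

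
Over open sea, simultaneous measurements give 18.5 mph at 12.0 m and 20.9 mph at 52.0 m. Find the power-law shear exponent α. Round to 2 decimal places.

Power law: V₂/V₁ = (z₂/z₁)^α ⇒ α = ln(V₂/V₁) / ln(z₂/z₁)
α = ln(20.9/18.5) / ln(52.0/12.0) = ln(1.1297) / ln(4.3333)
  = 0.12198 / 1.46634 = 0.08319

α ≈ 0.08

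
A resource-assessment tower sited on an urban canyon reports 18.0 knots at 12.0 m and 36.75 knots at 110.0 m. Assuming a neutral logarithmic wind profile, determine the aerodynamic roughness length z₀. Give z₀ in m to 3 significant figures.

Log law: V(z) ∝ ln(z/z₀). With r = V₁/V₂ = 18.0/36.75 = 0.48980,
r · ln(z₂/z₀) = ln(z₁/z₀) ⇒ ln z₀ = (ln z₁ − r·ln z₂)/(1 − r)
ln z₀ = (2.48491 − 0.48980×4.70048) / 0.51020 = 0.3580
z₀ = exp(0.3580) = 1.430 m

z₀ ≈ 1.43 m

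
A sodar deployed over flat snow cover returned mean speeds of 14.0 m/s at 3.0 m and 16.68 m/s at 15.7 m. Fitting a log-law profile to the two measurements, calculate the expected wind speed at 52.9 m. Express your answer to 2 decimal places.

Log law: V ∝ ln(z/z₀). From the pair, with r = V₁/V₂ = 0.83933,
ln z₀ = (ln z₁ − r·ln z₂)/(1 − r) = (1.0986 − 0.83933×2.7537)/0.16067 = -7.5472 → z₀ = 0.0005276 m
V₃ = V₁ · ln(z₃/z₀)/ln(z₁/z₀) = 14.0 × 11.5156/8.6458 = 18.6470 m/s

18.65 m/s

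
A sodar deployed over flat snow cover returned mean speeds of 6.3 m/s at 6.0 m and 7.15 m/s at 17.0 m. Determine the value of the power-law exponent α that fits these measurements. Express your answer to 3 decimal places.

Power law: V₂/V₁ = (z₂/z₁)^α ⇒ α = ln(V₂/V₁) / ln(z₂/z₁)
α = ln(7.15/6.3) / ln(17.0/6.0) = ln(1.1349) / ln(2.8333)
  = 0.12656 / 1.04145 = 0.12153

α ≈ 0.122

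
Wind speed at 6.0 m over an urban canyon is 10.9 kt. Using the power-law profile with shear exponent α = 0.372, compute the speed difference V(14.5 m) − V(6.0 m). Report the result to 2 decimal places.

4.24 kt

Power law: V₂ = V₁ · (z₂/z₁)^α = 10.9 × (2.4167)^0.372 = 15.1350 kt
ΔV = 15.1350 − 10.9 = 4.2350 kt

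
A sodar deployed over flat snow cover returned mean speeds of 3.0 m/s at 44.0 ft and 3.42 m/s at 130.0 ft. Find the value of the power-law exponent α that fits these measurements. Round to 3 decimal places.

Power law: V₂/V₁ = (z₂/z₁)^α ⇒ α = ln(V₂/V₁) / ln(z₂/z₁)
α = ln(3.42/3.0) / ln(130.0/44.0) = ln(1.1400) / ln(2.9545)
  = 0.13103 / 1.08334 = 0.12095

α ≈ 0.121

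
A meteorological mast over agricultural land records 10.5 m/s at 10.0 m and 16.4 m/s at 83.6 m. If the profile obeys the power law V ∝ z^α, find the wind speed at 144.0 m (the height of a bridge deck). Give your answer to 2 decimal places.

18.38 m/s

First find α: α = ln(V₂/V₁)/ln(z₂/z₁) = ln(16.4/10.5)/ln(83.6/10.0) = 0.44591/2.12346 = 0.2100
Extrapolate from 83.6 m to 144.0 m: V₃ = 16.4 × (144.0/83.6)^0.2100 = 16.4 × 1.1210 = 18.3838 m/s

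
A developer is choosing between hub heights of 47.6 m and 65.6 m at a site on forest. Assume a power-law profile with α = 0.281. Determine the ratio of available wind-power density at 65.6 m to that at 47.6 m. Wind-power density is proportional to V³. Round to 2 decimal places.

1.31

Speed ratio: V_B/V_A = (z_B/z_A)^α = (65.6/47.6)^0.281 = (1.3782)^0.281 = 1.09432
Power-density ratio: P_B/P_A = (V_B/V_A)³ = (1.09432)³ = 1.31047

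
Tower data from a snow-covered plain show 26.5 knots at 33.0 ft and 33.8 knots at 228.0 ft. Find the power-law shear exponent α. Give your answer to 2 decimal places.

Power law: V₂/V₁ = (z₂/z₁)^α ⇒ α = ln(V₂/V₁) / ln(z₂/z₁)
α = ln(33.8/26.5) / ln(228.0/33.0) = ln(1.2755) / ln(6.9091)
  = 0.24332 / 1.93284 = 0.12589

α ≈ 0.13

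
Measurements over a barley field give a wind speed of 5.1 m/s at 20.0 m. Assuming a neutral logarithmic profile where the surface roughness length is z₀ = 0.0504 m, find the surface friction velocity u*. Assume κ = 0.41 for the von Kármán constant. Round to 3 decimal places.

Log law: V(z) = (u*/κ) · ln(z/z₀) ⇒ u* = κ · V / ln(z/z₀)
u* = 0.41 × 5.1 / ln(20.0/0.0504) = 0.41 × 5.1 / 5.9835
   = 2.0910 / 5.9835 = 0.3495 m/s

u* ≈ 0.349 m/s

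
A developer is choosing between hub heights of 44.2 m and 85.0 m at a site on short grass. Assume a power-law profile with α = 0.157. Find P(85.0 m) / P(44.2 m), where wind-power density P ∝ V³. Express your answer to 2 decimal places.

Speed ratio: V_B/V_A = (z_B/z_A)^α = (85.0/44.2)^0.157 = (1.9231)^0.157 = 1.10812
Power-density ratio: P_B/P_A = (V_B/V_A)³ = (1.10812)³ = 1.36070

1.36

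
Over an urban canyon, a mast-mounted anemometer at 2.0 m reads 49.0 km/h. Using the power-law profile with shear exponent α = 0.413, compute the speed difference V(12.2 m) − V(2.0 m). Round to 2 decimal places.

54.40 km/h

Power law: V₂ = V₁ · (z₂/z₁)^α = 49.0 × (6.1000)^0.413 = 103.4040 km/h
ΔV = 103.4040 − 49.0 = 54.4040 km/h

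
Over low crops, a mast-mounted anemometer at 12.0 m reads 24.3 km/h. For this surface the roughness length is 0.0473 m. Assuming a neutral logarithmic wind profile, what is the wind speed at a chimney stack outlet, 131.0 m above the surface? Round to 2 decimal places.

34.79 km/h

Log law: V(z) ∝ ln(z/z₀), so V₂/V₁ = ln(z₂/z₀) / ln(z₁/z₀).
ln(131.0/0.0473) = 7.9264, ln(12.0/0.0473) = 5.5362
V₂ = 24.3 × 7.9264/5.5362 = 24.3 × 1.4318 = 34.7918 km/h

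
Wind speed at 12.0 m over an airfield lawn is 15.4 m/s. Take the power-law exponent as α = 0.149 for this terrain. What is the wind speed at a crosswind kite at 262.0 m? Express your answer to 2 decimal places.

24.38 m/s

Power-law profile: V₂ = V₁ · (z₂/z₁)^α
V₂ = 15.4 × (262.0/12.0)^0.149 = 15.4 × (21.8333)^0.149
    = 15.4 × 1.5832 = 24.3809 m/s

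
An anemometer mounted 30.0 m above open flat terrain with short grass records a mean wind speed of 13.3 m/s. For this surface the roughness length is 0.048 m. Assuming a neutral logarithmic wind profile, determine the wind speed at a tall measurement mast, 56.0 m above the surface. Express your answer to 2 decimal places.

Log law: V(z) ∝ ln(z/z₀), so V₂/V₁ = ln(z₂/z₀) / ln(z₁/z₀).
ln(56.0/0.048) = 7.0619, ln(30.0/0.048) = 6.4378
V₂ = 13.3 × 7.0619/6.4378 = 13.3 × 1.0970 = 14.5895 m/s

14.59 m/s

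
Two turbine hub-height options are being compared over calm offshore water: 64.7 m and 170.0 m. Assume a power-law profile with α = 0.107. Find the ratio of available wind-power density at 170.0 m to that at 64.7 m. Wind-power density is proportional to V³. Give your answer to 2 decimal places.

1.36

Speed ratio: V_B/V_A = (z_B/z_A)^α = (170.0/64.7)^0.107 = (2.6275)^0.107 = 1.10890
Power-density ratio: P_B/P_A = (V_B/V_A)³ = (1.10890)³ = 1.36356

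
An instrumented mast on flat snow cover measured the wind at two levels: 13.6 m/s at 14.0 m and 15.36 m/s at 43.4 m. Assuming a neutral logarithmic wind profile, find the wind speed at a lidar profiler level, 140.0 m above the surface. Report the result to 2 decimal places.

Log law: V ∝ ln(z/z₀). From the pair, with r = V₁/V₂ = 0.88542,
ln z₀ = (ln z₁ − r·ln z₂)/(1 − r) = (2.6391 − 0.88542×3.7705)/0.11458 = -6.1036 → z₀ = 0.002235 m
V₃ = V₁ · ln(z₃/z₀)/ln(z₁/z₀) = 13.6 × 11.0452/8.7427 = 17.1819 m/s

17.18 m/s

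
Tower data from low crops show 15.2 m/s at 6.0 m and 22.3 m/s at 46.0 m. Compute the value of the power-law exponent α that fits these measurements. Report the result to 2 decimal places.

α ≈ 0.19

Power law: V₂/V₁ = (z₂/z₁)^α ⇒ α = ln(V₂/V₁) / ln(z₂/z₁)
α = ln(22.3/15.2) / ln(46.0/6.0) = ln(1.4671) / ln(7.6667)
  = 0.38329 / 2.03688 = 0.18818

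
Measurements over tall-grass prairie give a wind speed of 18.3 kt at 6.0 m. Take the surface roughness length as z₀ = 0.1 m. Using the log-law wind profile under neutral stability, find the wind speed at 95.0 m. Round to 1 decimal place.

Log law: V(z) ∝ ln(z/z₀), so V₂/V₁ = ln(z₂/z₀) / ln(z₁/z₀).
ln(95.0/0.1) = 6.8565, ln(6.0/0.1) = 4.0943
V₂ = 18.3 × 6.8565/4.0943 = 18.3 × 1.6746 = 30.6455 kt

30.6 kt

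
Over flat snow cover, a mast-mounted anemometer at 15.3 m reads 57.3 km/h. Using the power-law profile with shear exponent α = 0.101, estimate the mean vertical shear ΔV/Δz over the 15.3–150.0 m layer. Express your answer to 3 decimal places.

0.110 km/h/m

Power law: V₂ = V₁ · (z₂/z₁)^α = 57.3 × (9.8039)^0.101 = 72.1583 km/h
ΔV/Δz = (72.1583 − 57.3)/(150.0 − 15.3) = 14.8583/134.7000 = 0.11031 km/h/m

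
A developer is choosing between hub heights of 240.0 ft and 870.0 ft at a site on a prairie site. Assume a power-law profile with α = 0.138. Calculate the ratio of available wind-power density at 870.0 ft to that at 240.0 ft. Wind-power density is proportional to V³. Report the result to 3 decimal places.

1.704

Speed ratio: V_B/V_A = (z_B/z_A)^α = (870.0/240.0)^0.138 = (3.6250)^0.138 = 1.19450
Power-density ratio: P_B/P_A = (V_B/V_A)³ = (1.19450)³ = 1.70433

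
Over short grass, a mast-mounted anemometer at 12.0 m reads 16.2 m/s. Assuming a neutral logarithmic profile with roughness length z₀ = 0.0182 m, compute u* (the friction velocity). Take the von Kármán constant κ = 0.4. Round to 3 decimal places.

u* ≈ 0.998 m/s

Log law: V(z) = (u*/κ) · ln(z/z₀) ⇒ u* = κ · V / ln(z/z₀)
u* = 0.4 × 16.2 / ln(12.0/0.0182) = 0.4 × 16.2 / 6.4912
   = 6.4800 / 6.4912 = 0.9983 m/s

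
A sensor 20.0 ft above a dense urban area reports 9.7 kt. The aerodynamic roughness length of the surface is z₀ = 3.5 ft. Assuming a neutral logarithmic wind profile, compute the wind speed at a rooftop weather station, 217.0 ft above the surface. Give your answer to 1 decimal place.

23.0 kt

Log law: V(z) ∝ ln(z/z₀), so V₂/V₁ = ln(z₂/z₀) / ln(z₁/z₀).
ln(217.0/3.5) = 4.1271, ln(20.0/3.5) = 1.7430
V₂ = 9.7 × 4.1271/1.7430 = 9.7 × 2.3679 = 22.9684 kt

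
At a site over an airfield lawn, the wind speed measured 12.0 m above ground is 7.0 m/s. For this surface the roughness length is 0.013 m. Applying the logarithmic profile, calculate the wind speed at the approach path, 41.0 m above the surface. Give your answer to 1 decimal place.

Log law: V(z) ∝ ln(z/z₀), so V₂/V₁ = ln(z₂/z₀) / ln(z₁/z₀).
ln(41.0/0.013) = 8.0564, ln(12.0/0.013) = 6.8277
V₂ = 7.0 × 8.0564/6.8277 = 7.0 × 1.1800 = 8.2597 m/s

8.3 m/s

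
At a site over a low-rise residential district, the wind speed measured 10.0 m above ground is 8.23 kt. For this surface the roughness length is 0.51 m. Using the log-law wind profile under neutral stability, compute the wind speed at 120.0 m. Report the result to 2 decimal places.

Log law: V(z) ∝ ln(z/z₀), so V₂/V₁ = ln(z₂/z₀) / ln(z₁/z₀).
ln(120.0/0.51) = 5.4608, ln(10.0/0.51) = 2.9759
V₂ = 8.23 × 5.4608/2.9759 = 8.23 × 1.8350 = 15.1021 kt

15.10 kt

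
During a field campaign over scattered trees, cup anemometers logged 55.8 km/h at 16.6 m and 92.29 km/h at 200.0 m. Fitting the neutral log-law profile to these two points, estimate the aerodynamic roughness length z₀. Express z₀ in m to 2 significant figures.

Log law: V(z) ∝ ln(z/z₀). With r = V₁/V₂ = 55.8/92.29 = 0.60462,
r · ln(z₂/z₀) = ln(z₁/z₀) ⇒ ln z₀ = (ln z₁ − r·ln z₂)/(1 − r)
ln z₀ = (2.80940 − 0.60462×5.29832) / 0.39538 = -0.9966
z₀ = exp(-0.9966) = 0.3691 m

z₀ ≈ 0.37 m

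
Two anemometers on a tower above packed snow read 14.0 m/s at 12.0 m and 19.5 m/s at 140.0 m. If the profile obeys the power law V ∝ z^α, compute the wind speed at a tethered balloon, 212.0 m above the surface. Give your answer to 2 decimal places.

First find α: α = ln(V₂/V₁)/ln(z₂/z₁) = ln(19.5/14.0)/ln(140.0/12.0) = 0.33136/2.45674 = 0.1349
Extrapolate from 140.0 m to 212.0 m: V₃ = 19.5 × (212.0/140.0)^0.1349 = 19.5 × 1.0576 = 20.6225 m/s

20.62 m/s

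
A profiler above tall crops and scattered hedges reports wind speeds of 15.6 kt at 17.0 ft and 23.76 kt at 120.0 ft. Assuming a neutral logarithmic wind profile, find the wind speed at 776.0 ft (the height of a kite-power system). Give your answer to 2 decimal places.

Log law: V ∝ ln(z/z₀). From the pair, with r = V₁/V₂ = 0.65657,
ln z₀ = (ln z₁ − r·ln z₂)/(1 − r) = (2.8332 − 0.65657×4.7875)/0.34343 = -0.9029 → z₀ = 0.4054 ft
V₃ = V₁ · ln(z₃/z₀)/ln(z₁/z₀) = 15.6 × 7.5571/3.7361 = 31.5542 kt

31.55 kt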